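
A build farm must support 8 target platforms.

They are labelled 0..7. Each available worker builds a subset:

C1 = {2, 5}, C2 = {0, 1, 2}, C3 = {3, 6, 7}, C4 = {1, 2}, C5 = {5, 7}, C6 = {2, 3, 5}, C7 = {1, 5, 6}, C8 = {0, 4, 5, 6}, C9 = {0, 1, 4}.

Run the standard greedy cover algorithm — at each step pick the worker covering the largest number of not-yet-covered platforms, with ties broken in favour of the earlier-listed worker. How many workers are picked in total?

Greedy: pick C8 (covers 4 new) → pick C2 (covers 2 new) → pick C3 (covers 2 new). Total picks: 3.

3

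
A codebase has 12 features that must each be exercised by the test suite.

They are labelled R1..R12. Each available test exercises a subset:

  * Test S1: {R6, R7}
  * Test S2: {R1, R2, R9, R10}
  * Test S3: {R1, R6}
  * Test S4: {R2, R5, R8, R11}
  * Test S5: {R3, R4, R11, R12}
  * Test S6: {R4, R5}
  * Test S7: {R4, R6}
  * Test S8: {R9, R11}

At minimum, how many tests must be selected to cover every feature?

Take {S1, S2, S4, S5}. Their union is {R1, R2, R3, R4, R5, R6, R7, R8, R9, R10, R11, R12}, which is all 12 features.
Only S1 contains R7, so S1 is forced; the remaining 10 features need at least 3 more tests (each remaining test adds at most 4) — so at least 4 tests are needed, and 4 is optimal.

4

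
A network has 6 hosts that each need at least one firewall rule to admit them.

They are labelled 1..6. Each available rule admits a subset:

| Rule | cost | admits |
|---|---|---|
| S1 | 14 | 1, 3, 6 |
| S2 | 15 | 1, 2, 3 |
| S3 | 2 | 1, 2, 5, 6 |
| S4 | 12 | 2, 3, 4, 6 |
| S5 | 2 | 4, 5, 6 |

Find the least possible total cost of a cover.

S3, S4 together cover every host (S3 ∪ S4 = {1, 2, 3, 4, 5, 6}); total cost 2 + 12 = 14.
The greedy pick S3, S5, S4 costs 16; no covering selection beats 14.

14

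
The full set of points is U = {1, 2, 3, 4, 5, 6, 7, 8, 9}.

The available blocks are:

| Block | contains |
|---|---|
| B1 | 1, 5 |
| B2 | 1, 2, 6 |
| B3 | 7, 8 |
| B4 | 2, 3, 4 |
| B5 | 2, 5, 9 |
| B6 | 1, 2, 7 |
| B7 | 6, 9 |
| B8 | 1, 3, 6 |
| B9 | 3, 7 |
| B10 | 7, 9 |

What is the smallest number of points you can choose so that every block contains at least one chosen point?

4

The 4 points {1, 4, 7, 9} hit every block.
The blocks B1, B3, B4, B7 are pairwise disjoint, so any hitting set needs a separate point for each — at least 4. Hence 4 is optimal.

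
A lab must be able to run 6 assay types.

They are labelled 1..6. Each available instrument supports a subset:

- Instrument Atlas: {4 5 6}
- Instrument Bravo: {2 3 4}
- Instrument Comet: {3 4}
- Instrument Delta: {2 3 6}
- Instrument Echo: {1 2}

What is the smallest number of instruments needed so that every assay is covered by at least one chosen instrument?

Take {Atlas, Comet, Echo}. Their union is {1, 2, 3, 4, 5, 6}, which is all 6 assays.
Only Echo contains 1, so Echo is forced; the remaining 4 assays need at least 2 more instruments (each remaining instrument adds at most 3) — so at least 3 instruments are needed, and 3 is optimal.

3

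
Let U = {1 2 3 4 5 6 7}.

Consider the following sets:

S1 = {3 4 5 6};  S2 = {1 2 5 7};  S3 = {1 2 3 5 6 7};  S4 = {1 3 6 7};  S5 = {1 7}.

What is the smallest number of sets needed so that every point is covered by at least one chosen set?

S1 and S3 together: S1 ∪ S3 = {1, 2, 3, 4, 5, 6, 7} — every point is covered.
No single set has all 7 points (the largest, S3, has 6), so 2 is optimal.

2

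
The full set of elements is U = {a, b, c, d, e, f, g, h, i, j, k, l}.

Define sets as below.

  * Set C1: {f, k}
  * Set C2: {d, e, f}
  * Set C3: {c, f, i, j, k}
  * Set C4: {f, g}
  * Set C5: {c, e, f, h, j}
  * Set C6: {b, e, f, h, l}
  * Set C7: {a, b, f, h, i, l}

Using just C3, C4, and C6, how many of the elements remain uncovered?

Union of C3, C4, C6 = {b, c, e, f, g, h, i, j, k, l}.
Not covered: a, d — 2 elements.

2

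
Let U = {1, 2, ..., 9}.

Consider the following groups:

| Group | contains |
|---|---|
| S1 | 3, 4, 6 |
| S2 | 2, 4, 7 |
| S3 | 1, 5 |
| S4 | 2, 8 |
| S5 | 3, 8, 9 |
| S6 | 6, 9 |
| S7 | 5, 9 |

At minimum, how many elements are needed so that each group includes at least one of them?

4

H = {1, 2, 6, 9} meets every group (each contains at least one member of H), and |H| = 4.
No choice of 3 elements meets every group, so 4 is the minimum.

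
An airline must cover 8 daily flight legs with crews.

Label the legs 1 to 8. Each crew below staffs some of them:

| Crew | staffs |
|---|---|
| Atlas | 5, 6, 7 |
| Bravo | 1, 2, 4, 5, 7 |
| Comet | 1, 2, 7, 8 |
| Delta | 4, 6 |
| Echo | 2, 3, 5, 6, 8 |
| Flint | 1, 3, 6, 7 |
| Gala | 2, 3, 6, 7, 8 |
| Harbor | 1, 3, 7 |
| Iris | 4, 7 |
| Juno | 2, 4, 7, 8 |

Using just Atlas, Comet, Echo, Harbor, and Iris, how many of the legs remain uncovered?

Union of Atlas, Comet, Echo, Harbor, Iris = {1, 2, 3, 4, 5, 6, 7, 8} — that's every leg, so 0 are uncovered.

0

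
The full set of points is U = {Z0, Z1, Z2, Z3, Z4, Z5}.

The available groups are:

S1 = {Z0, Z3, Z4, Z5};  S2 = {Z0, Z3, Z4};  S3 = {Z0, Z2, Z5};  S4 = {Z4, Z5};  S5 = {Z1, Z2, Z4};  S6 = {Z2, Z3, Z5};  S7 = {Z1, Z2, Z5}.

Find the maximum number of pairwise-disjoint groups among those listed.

S2, S7 are pairwise disjoint (S2={Z0,Z3,Z4}; S7={Z1,Z2,Z5}).
Every remaining group overlaps one of these, and no 3 of the listed groups are pairwise disjoint, so 2 is the maximum.

2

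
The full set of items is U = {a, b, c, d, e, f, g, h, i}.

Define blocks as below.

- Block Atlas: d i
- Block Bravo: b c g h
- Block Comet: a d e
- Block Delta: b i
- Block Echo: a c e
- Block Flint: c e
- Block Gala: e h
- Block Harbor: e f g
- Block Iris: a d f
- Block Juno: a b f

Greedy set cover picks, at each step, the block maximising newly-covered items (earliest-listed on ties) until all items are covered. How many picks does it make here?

4

Greedy: pick Bravo (covers 4 new) → pick Comet (covers 3 new) → pick Atlas (covers 1 new) → pick Harbor (covers 1 new). Total picks: 4.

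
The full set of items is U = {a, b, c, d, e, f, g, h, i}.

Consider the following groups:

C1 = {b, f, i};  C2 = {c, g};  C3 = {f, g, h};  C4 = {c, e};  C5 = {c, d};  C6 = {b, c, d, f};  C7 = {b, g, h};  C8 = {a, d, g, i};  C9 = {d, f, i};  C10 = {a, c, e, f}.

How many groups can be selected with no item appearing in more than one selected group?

C4, C7, C9 are pairwise disjoint (C4={c,e}; C7={b,g,h}; C9={d,f,i}).
Every remaining group overlaps one of these, and no 4 of the listed groups are pairwise disjoint, so 3 is the maximum.

3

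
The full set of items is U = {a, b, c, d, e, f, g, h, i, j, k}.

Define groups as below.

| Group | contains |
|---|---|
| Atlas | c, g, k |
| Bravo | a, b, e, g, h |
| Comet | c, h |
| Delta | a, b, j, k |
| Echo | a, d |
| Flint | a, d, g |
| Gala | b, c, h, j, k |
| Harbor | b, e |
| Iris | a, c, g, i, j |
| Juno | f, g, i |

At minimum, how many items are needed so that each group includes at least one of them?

4

T = {a, b, c, i} meets every group (each contains at least one member of T), and |T| = 4.
The groups Comet, Echo, Harbor, Juno are pairwise disjoint, so any hitting set needs a separate item for each — at least 4. Hence 4 is optimal.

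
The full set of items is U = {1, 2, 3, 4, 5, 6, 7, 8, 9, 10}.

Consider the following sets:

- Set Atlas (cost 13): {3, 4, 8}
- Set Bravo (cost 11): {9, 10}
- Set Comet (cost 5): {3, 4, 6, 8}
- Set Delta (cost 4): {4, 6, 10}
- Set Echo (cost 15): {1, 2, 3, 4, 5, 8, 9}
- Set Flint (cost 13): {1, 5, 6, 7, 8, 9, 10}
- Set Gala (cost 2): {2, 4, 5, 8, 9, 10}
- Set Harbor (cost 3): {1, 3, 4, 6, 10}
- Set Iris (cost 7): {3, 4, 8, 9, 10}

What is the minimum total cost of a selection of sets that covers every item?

Flint, Gala, Harbor together cover every item (Flint ∪ Gala ∪ Harbor = {1, 2, 3, 4, 5, 6, 7, 8, 9, 10}); total cost 13 + 2 + 3 = 18.
No covering selection has total cost below 18.

18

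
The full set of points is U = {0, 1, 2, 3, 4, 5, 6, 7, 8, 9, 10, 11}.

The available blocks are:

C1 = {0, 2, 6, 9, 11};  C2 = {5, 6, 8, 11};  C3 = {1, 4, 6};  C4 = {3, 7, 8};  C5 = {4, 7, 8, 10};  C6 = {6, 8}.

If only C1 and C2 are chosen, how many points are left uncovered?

Union of C1, C2 = {0, 2, 5, 6, 8, 9, 11}.
Not covered: 1, 3, 4, 7, 10 — 5 points.

5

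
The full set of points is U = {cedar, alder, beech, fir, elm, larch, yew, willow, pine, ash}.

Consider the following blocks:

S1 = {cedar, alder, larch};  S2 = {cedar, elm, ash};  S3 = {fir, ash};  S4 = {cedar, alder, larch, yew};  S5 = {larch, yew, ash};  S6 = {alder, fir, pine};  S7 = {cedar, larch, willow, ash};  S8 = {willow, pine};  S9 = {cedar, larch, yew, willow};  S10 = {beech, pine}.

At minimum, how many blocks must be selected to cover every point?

S2, S6, S9, and S10 cover everything between them: the union {cedar, alder, beech, fir, elm, larch, yew, willow, pine, ash} is all of U.
Only S2 contains elm, so S2 is forced; the remaining 7 points need at least 3 more blocks (each remaining block adds at most 3) — so at least 4 blocks are needed, and 4 is optimal.

4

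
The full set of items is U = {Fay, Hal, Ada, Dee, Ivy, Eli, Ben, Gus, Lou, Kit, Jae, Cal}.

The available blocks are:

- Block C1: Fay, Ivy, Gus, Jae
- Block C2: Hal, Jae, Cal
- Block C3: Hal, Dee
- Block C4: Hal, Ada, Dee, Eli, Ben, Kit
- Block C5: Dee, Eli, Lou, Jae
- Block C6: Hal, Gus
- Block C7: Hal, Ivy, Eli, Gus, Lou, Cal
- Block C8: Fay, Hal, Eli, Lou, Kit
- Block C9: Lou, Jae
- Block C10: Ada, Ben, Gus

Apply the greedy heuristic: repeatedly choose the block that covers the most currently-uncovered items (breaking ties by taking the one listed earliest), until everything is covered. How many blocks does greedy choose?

3

Greedy: pick C4 (covers 6 new) → pick C1 (covers 4 new) → pick C7 (covers 2 new). Total picks: 3.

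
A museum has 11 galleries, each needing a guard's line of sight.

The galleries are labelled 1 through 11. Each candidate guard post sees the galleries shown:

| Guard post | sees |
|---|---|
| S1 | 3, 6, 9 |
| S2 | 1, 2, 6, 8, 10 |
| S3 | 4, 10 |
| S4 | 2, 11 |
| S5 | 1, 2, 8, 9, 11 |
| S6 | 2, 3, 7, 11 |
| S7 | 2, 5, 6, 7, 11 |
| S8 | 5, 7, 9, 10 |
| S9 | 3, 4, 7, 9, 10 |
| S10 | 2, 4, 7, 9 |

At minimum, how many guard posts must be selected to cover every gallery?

3

S5 and S7 and S9 together: S5 ∪ S7 ∪ S9 = {1, 2, 3, 4, 5, 6, 7, 8, 9, 10, 11} — every gallery is covered.
Each guard post has at most 5 galleries, and 2·5 = 10 < 11 — so at least 3 guard posts are needed, and 3 is optimal.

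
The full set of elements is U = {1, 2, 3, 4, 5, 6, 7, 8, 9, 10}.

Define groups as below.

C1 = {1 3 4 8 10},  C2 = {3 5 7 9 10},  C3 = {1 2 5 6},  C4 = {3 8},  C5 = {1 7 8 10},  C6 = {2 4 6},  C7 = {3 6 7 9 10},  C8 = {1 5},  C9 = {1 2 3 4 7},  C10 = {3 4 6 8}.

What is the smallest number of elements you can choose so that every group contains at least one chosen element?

3

Take H = {1, 3, 6}. Each listed group contains at least one of these, so H is a hitting set of size 3.
The groups C4, C6, C8 are pairwise disjoint, so any hitting set needs a separate element for each — at least 3. Hence 3 is optimal.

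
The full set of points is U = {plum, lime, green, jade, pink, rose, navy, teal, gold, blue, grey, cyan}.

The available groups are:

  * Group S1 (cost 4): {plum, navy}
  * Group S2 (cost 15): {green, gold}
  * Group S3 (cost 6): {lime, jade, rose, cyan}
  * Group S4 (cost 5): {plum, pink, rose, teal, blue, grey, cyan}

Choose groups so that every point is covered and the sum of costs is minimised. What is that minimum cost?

S1, S2, S3, S4 together cover every point (S1 ∪ S2 ∪ S3 ∪ S4 = {plum, lime, green, jade, pink, rose, navy, teal, gold, blue, grey, cyan}); total cost 4 + 15 + 6 + 5 = 30.
No covering selection has total cost below 30.

30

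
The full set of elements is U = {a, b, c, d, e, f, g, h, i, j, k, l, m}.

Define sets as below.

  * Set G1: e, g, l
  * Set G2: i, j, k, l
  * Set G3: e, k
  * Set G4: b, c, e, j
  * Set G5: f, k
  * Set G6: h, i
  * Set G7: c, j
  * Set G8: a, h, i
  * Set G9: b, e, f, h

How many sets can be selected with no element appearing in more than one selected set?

G1, G5, G7, G8 are pairwise disjoint (G1={e,g,l}; G5={f,k}; G7={c,j}; G8={a,h,i}).
Every remaining set overlaps one of these, and no 5 of the listed sets are pairwise disjoint, so 4 is the maximum.

4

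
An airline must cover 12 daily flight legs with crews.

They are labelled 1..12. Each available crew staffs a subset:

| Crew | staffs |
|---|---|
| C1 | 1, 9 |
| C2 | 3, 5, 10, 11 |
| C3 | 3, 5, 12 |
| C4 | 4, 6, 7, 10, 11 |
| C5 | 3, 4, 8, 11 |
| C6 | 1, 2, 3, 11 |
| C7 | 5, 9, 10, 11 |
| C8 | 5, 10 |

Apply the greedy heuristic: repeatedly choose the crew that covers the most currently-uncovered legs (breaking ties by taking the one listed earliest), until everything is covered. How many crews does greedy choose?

Greedy: pick C4 (covers 5 new) → pick C3 (covers 3 new) → pick C1 (covers 2 new) → pick C5 (covers 1 new) → pick C6 (covers 1 new). Total picks: 5.

5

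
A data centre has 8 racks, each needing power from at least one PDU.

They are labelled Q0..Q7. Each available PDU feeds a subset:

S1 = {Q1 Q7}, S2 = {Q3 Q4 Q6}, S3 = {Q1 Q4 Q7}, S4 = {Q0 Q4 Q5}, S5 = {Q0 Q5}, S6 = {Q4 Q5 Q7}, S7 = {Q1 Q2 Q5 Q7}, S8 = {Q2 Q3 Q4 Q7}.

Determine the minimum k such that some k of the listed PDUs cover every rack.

S2 and S5 and S7 together: S2 ∪ S5 ∪ S7 = {Q0, Q1, Q2, Q3, Q4, Q5, Q6, Q7} — every rack is covered.
Only S2 contains Q6, so S2 is forced; the remaining 5 racks need at least 2 more PDUs (each remaining PDU adds at most 4) — so at least 3 PDUs are needed, and 3 is optimal.

3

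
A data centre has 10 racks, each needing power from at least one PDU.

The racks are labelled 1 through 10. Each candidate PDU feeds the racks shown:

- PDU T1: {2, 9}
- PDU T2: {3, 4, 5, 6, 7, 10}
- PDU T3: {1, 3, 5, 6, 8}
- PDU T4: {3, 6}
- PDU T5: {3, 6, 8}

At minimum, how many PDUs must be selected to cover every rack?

T1 and T2 and T3 together: T1 ∪ T2 ∪ T3 = {1, 2, 3, 4, 5, 6, 7, 8, 9, 10} — every rack is covered.
Only T3 contains 1, so T3 is forced; the remaining 5 racks need at least 2 more PDUs (each remaining PDU adds at most 3) — so at least 3 PDUs are needed, and 3 is optimal.

3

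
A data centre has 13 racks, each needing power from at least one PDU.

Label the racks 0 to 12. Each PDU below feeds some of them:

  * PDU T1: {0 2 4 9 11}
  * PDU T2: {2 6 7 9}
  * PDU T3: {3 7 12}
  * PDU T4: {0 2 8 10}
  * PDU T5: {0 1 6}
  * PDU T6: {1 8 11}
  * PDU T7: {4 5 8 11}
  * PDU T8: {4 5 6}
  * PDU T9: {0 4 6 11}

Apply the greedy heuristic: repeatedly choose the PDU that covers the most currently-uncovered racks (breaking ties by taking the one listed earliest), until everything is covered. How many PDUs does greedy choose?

Greedy: pick T1 (covers 5 new) → pick T3 (covers 3 new) → pick T4 (covers 2 new) → pick T5 (covers 2 new) → pick T7 (covers 1 new). Total picks: 5.

5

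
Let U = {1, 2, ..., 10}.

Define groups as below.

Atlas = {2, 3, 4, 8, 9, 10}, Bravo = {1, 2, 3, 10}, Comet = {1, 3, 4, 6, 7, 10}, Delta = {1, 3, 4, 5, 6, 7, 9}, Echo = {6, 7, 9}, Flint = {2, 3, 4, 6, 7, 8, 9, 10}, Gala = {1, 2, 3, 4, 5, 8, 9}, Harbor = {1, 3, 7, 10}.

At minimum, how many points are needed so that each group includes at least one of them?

2

Take H = {3, 9}. Each listed group contains at least one of these, so H is a hitting set of size 2.
The groups Bravo, Echo are pairwise disjoint, so any hitting set needs a separate point for each — at least 2. Hence 2 is optimal.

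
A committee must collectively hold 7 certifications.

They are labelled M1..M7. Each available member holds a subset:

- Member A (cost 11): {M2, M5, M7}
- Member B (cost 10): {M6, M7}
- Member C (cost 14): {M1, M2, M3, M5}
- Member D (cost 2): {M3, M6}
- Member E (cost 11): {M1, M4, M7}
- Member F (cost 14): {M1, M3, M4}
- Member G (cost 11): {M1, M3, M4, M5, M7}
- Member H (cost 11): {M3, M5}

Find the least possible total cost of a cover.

24

A, D, E together cover every certification (A ∪ D ∪ E = {M1, M2, M3, M4, M5, M6, M7}); total cost 11 + 2 + 11 = 24.
No covering selection has total cost below 24.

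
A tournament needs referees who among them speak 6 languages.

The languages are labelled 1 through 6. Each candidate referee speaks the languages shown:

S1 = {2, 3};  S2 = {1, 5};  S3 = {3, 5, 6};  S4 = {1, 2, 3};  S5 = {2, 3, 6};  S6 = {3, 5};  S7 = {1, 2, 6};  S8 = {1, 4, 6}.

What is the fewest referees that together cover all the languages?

3

S6 and S7 and S8 together: S6 ∪ S7 ∪ S8 = {1, 2, 3, 4, 5, 6} — every language is covered.
Only S8 contains 4, so S8 is forced; the remaining 3 languages need at least 2 more referees (each remaining referee adds at most 2) — so at least 3 referees are needed, and 3 is optimal.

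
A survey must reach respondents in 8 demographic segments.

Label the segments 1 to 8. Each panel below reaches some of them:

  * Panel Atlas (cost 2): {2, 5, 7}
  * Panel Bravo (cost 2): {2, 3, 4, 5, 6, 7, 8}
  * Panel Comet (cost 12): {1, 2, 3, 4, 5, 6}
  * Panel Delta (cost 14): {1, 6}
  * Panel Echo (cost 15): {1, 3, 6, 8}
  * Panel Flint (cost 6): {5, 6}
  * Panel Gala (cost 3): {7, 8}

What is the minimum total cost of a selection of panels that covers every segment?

Bravo, Comet together cover every segment (Bravo ∪ Comet = {1, 2, 3, 4, 5, 6, 7, 8}); total cost 2 + 12 = 14.
No covering selection has total cost below 14.

14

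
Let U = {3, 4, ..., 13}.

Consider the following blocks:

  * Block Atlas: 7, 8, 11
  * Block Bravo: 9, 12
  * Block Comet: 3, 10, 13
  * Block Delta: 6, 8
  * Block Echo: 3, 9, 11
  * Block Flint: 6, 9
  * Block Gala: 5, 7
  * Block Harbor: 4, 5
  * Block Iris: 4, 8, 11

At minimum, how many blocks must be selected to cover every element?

Take {Atlas, Bravo, Comet, Delta, Harbor}. Their union is {3, 4, 5, 6, 7, 8, 9, 10, 11, 12, 13}, which is all 11 elements.
No 4 of the 9 blocks cover everything (all 126 combinations miss at least one element), so 5 is optimal.

5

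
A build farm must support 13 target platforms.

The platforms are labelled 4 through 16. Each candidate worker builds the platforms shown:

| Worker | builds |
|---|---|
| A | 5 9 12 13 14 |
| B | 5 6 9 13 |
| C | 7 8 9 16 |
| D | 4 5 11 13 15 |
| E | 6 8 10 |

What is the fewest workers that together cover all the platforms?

A and C and D and E together: A ∪ C ∪ D ∪ E = {4, 5, 6, 7, 8, 9, 10, 11, 12, 13, 14, 15, 16} — every platform is covered.
Only A contains 12, so A is forced; the remaining 8 platforms need at least 3 more workers (each remaining worker adds at most 3) — so at least 4 workers are needed, and 4 is optimal.

4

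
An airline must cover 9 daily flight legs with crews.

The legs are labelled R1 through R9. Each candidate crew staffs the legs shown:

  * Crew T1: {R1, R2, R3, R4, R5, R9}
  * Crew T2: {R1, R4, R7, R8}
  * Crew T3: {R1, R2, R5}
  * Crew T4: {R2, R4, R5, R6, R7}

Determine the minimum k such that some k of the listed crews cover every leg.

3

Take {T1, T2, T4}. Their union is {R1, R2, R3, R4, R5, R6, R7, R8, R9}, which is all 9 legs.
Only T1 contains R3, so T1 is forced; the remaining 3 legs need at least 2 more crews (each remaining crew adds at most 2) — so at least 3 crews are needed, and 3 is optimal.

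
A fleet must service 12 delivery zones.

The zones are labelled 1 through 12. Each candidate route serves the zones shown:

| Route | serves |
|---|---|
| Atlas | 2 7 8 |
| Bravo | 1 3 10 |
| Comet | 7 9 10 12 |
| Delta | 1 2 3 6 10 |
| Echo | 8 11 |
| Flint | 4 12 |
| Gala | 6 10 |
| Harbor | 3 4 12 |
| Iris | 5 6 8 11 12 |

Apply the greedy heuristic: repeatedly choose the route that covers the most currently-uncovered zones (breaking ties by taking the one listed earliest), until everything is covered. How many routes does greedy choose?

Greedy: pick Delta (covers 5 new) → pick Iris (covers 4 new) → pick Comet (covers 2 new) → pick Flint (covers 1 new). Total picks: 4.

4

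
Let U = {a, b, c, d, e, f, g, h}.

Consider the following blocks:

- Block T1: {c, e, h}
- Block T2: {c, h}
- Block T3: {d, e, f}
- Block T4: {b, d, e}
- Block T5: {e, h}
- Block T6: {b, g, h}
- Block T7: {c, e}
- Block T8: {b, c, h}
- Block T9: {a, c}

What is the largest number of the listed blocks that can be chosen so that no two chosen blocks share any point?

T3, T6, T9 are pairwise disjoint (T3={d,e,f}; T6={b,g,h}; T9={a,c}).
Every remaining block overlaps one of these, and no 4 of the listed blocks are pairwise disjoint, so 3 is the maximum.

3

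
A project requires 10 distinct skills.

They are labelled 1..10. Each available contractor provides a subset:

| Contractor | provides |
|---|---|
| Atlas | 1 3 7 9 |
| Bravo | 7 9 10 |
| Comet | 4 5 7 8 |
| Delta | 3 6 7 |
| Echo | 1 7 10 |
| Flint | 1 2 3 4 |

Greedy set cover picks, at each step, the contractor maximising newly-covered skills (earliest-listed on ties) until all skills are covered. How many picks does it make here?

Greedy: pick Atlas (covers 4 new) → pick Comet (covers 3 new) → pick Bravo (covers 1 new) → pick Delta (covers 1 new) → pick Flint (covers 1 new). Total picks: 5.
(The true minimum cover uses only 4 contractors, so greedy is not optimal here.)

5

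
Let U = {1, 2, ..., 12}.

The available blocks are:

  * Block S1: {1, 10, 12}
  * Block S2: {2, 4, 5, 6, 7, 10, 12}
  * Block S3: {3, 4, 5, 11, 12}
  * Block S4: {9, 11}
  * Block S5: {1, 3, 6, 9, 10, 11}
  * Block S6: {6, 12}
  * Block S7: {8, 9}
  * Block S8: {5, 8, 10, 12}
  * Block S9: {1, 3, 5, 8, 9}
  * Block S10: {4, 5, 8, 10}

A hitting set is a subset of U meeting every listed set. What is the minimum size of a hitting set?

H = {8, 11, 12} meets every block (each contains at least one member of H), and |H| = 3.
The blocks S4, S6, S10 are pairwise disjoint, so any hitting set needs a separate element for each — at least 3. Hence 3 is optimal.

3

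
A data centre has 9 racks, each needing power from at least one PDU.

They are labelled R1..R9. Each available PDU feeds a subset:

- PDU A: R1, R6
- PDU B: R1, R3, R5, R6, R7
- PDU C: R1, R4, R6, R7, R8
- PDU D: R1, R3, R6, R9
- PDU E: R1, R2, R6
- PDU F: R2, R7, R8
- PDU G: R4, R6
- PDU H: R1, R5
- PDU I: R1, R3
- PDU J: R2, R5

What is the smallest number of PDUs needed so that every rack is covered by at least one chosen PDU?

3

Take {C, D, J}. Their union is {R1, R2, R3, R4, R5, R6, R7, R8, R9}, which is all 9 racks.
Only D contains R9, so D is forced; the remaining 5 racks need at least 2 more PDUs (each remaining PDU adds at most 3) — so at least 3 PDUs are needed, and 3 is optimal.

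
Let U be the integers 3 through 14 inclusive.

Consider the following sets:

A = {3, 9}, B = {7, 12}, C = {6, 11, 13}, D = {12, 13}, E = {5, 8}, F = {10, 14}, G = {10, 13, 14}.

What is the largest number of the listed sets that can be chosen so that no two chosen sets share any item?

A, B, C, E, F are pairwise disjoint (A={3,9}; B={7,12}; C={6,11,13}; E={5,8}; F={10,14}).
Every remaining set overlaps one of these, and no 6 of the listed sets are pairwise disjoint, so 5 is the maximum.

5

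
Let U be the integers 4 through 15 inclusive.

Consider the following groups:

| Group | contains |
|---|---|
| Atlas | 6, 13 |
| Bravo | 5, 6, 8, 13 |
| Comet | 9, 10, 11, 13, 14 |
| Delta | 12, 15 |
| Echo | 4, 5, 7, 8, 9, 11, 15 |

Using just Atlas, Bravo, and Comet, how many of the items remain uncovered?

4

Union of Atlas, Bravo, Comet = {5, 6, 8, 9, 10, 11, 13, 14}.
Not covered: 4, 7, 12, 15 — 4 items.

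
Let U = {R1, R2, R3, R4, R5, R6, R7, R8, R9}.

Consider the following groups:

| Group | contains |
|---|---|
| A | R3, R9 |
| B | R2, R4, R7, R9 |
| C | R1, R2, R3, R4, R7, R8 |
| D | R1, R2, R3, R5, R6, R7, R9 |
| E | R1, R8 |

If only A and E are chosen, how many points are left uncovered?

Union of A, E = {R1, R3, R8, R9}.
Not covered: R2, R4, R5, R6, R7 — 5 points.

5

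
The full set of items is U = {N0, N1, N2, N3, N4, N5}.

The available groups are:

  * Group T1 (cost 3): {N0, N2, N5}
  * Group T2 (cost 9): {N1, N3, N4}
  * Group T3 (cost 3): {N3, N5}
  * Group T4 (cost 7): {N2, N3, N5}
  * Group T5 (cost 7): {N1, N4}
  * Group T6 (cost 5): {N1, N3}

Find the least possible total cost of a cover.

12

T1, T2 together cover every item (T1 ∪ T2 = {N0, N1, N2, N3, N4, N5}); total cost 3 + 9 = 12.
The greedy pick T1, T6, T5 costs 15; no covering selection beats 12.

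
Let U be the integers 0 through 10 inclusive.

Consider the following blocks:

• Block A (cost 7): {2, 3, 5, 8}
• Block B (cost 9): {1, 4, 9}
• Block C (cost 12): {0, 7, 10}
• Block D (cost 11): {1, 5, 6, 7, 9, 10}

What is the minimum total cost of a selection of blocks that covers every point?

A, B, C, D together cover every point (A ∪ B ∪ C ∪ D = {0, 1, 2, 3, 4, 5, 6, 7, 8, 9, 10}); total cost 7 + 9 + 12 + 11 = 39.
No covering selection has total cost below 39.

39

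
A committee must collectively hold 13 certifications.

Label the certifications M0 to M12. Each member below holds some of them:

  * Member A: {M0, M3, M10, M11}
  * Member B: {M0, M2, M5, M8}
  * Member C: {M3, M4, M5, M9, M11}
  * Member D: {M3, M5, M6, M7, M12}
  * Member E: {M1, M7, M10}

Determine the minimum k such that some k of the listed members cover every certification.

Take {B, C, D, E}. Their union is {M0, M1, M2, M3, M4, M5, M6, M7, M8, M9, M10, M11, M12}, which is all 13 certifications.
Only B contains M2, so B is forced; the remaining 9 certifications need at least 3 more members (each remaining member adds at most 4) — so at least 4 members are needed, and 4 is optimal.

4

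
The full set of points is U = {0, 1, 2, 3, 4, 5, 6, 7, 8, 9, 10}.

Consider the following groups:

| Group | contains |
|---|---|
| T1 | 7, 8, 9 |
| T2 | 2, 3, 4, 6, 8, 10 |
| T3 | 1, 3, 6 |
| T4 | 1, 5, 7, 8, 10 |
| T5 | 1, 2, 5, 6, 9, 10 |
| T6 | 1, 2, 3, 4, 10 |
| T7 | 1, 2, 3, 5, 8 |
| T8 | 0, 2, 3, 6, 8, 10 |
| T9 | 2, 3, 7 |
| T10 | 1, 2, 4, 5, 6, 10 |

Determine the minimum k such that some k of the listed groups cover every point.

T1, T8, and T10 cover everything between them: the union {0, 1, 2, 3, 4, 5, 6, 7, 8, 9, 10} is all of U.
Only T8 contains 0, so T8 is forced; the remaining 5 points need at least 2 more groups (each remaining group adds at most 3) — so at least 3 groups are needed, and 3 is optimal.

3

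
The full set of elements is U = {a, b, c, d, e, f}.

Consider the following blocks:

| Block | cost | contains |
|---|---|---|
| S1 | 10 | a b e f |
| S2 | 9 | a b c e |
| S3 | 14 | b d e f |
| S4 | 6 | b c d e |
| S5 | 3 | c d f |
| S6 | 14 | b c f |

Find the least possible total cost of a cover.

S2, S5 together cover every element (S2 ∪ S5 = {a, b, c, d, e, f}); total cost 9 + 3 = 12.
No covering selection has total cost below 12.

12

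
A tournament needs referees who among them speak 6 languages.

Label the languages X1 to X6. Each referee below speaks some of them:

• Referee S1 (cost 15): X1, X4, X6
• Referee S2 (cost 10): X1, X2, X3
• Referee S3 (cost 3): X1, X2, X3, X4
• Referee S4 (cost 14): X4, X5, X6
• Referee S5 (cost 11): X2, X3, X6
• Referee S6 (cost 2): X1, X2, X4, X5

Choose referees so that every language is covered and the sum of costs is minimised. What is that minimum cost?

13

S5, S6 together cover every language (S5 ∪ S6 = {X1, X2, X3, X4, X5, X6}); total cost 11 + 2 = 13.
The greedy pick S6, S3, S5 costs 16; no covering selection beats 13.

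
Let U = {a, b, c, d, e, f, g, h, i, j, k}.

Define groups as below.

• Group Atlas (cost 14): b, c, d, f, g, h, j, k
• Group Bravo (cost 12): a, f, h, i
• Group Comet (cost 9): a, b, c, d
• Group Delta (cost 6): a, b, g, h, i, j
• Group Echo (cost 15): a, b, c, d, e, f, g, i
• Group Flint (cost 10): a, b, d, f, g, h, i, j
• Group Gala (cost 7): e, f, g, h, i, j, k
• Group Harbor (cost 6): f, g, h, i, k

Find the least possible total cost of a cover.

Comet, Gala together cover every element (Comet ∪ Gala = {a, b, c, d, e, f, g, h, i, j, k}); total cost 9 + 7 = 16.
The greedy pick Delta, Gala, Comet costs 22; no covering selection beats 16.

16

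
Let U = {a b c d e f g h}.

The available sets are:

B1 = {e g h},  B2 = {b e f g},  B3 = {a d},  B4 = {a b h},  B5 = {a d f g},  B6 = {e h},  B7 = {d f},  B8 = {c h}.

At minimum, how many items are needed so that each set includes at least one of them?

3

The 3 items {b, d, h} hit every set.
The sets B2, B3, B8 are pairwise disjoint, so any hitting set needs a separate item for each — at least 3. Hence 3 is optimal.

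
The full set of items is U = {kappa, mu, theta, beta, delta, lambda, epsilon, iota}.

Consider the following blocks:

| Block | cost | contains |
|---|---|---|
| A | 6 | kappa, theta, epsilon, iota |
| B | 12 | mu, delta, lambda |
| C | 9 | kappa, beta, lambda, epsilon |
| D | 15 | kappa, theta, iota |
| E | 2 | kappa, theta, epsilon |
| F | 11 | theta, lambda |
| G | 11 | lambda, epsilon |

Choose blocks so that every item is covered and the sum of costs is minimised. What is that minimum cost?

A, B, C together cover every item (A ∪ B ∪ C = {kappa, mu, theta, beta, delta, lambda, epsilon, iota}); total cost 6 + 12 + 9 = 27.
The greedy pick E, B, A, C costs 29; no covering selection beats 27.

27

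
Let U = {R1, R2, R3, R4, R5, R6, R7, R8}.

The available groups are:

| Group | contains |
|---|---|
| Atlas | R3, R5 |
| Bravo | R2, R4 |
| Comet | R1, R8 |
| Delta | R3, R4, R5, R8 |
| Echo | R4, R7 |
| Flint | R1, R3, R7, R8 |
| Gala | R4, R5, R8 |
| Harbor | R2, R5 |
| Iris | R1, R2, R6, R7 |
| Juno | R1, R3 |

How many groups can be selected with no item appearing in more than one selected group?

Echo, Harbor, Juno are pairwise disjoint (Echo={R4,R7}; Harbor={R2,R5}; Juno={R1,R3}).
Every remaining group overlaps one of these, and no 4 of the listed groups are pairwise disjoint, so 3 is the maximum.

3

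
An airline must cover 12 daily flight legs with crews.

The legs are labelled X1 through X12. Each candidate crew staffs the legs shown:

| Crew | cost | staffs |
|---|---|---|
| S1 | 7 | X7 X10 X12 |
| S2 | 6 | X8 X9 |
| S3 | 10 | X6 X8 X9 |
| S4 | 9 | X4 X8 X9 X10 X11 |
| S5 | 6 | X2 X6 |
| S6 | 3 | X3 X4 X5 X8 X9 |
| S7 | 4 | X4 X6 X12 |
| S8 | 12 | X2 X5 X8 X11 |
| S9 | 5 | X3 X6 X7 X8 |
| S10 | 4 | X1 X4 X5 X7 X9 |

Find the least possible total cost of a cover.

S4, S5, S6, S7, S10 together cover every leg (S4 ∪ S5 ∪ S6 ∪ S7 ∪ S10 = {X1, X2, X3, X4, X5, X6, X7, X8, X9, X10, X11, X12}); total cost 9 + 6 + 3 + 4 + 4 = 26.
No covering selection has total cost below 26.

26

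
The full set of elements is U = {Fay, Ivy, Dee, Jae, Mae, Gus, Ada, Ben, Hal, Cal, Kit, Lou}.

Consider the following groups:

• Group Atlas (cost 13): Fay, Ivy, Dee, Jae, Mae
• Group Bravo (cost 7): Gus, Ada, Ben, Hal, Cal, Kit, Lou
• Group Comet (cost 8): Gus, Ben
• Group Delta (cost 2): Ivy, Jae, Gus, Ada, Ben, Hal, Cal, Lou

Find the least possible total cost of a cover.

Atlas, Bravo together cover every element (Atlas ∪ Bravo = {Fay, Ivy, Dee, Jae, Mae, Gus, Ada, Ben, Hal, Cal, Kit, Lou}); total cost 13 + 7 = 20.
The greedy pick Delta, Atlas, Bravo costs 22; no covering selection beats 20.

20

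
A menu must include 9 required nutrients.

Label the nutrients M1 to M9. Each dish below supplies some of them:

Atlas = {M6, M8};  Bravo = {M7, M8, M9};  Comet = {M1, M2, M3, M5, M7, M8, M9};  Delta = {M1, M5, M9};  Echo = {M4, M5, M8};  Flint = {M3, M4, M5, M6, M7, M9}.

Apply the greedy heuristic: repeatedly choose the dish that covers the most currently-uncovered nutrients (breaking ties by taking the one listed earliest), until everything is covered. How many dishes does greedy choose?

2

Greedy: pick Comet (covers 7 new) → pick Flint (covers 2 new). Total picks: 2.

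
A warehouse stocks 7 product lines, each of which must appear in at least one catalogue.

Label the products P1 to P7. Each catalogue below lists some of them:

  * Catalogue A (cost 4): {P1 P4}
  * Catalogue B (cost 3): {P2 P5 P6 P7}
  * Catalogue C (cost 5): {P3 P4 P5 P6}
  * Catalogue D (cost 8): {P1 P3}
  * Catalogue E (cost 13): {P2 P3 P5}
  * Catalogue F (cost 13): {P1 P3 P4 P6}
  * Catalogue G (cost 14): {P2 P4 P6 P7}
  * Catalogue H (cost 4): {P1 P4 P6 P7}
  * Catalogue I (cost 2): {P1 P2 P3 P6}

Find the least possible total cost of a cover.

A, B, I together cover every product (A ∪ B ∪ I = {P1, P2, P3, P4, P5, P6, P7}); total cost 4 + 3 + 2 = 9.
No covering selection has total cost below 9.

9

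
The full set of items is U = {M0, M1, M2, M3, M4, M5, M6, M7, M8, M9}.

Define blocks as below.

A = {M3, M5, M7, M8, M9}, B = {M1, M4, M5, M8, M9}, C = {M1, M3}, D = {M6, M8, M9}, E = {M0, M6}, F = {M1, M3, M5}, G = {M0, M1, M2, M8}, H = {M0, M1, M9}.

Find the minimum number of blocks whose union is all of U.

A, B, E, and G cover everything between them: the union {M0, M1, M2, M3, M4, M5, M6, M7, M8, M9} is all of U.
Only B contains M4, so B is forced; the remaining 5 items need at least 3 more blocks (each remaining block adds at most 2) — so at least 4 blocks are needed, and 4 is optimal.

4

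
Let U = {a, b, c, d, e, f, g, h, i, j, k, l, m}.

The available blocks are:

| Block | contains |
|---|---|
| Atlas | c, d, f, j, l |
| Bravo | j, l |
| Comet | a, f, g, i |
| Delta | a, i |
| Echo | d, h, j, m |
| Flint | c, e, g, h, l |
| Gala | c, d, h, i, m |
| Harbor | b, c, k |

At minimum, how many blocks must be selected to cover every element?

Take {Comet, Echo, Flint, Harbor}. Their union is {a, b, c, d, e, f, g, h, i, j, k, l, m}, which is all 13 elements.
Only Harbor contains b, so Harbor is forced; the remaining 10 elements need at least 3 more blocks (each remaining block adds at most 4) — so at least 4 blocks are needed, and 4 is optimal.

4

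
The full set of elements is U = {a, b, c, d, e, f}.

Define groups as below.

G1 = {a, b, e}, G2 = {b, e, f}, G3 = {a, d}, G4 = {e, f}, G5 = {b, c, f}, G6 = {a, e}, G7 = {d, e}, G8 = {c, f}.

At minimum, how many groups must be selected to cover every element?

3

Take {G5, G6, G7}. Their union is {a, b, c, d, e, f}, which is all 6 elements.
No 2 of the 8 groups cover everything (all 28 combinations miss at least one element), so 3 is optimal.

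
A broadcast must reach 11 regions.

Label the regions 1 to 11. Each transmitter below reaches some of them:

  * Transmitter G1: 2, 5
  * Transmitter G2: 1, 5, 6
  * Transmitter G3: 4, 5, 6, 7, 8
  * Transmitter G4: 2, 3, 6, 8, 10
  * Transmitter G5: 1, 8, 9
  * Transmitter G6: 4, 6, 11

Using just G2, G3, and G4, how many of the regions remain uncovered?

Union of G2, G3, G4 = {1, 2, 3, 4, 5, 6, 7, 8, 10}.
Not covered: 9, 11 — 2 regions.

2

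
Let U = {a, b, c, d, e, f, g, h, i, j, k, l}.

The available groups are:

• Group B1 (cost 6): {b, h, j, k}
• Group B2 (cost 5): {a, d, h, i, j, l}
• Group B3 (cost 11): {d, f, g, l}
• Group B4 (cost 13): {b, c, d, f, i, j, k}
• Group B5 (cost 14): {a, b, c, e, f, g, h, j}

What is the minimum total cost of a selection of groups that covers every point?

B1, B2, B5 together cover every point (B1 ∪ B2 ∪ B5 = {a, b, c, d, e, f, g, h, i, j, k, l}); total cost 6 + 5 + 14 = 25.
No covering selection has total cost below 25.

25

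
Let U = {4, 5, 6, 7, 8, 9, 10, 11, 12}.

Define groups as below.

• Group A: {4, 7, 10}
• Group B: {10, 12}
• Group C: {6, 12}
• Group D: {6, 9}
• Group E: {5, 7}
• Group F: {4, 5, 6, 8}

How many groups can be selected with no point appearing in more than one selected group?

3

B, D, E are pairwise disjoint (B={10,12}; D={6,9}; E={5,7}).
Every remaining group overlaps one of these, and no 4 of the listed groups are pairwise disjoint, so 3 is the maximum.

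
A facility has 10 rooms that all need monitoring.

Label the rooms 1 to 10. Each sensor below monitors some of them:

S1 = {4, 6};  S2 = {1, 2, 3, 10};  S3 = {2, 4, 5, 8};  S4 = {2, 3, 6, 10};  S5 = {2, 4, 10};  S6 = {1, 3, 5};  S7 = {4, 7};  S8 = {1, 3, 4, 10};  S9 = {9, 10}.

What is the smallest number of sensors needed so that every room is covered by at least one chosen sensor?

5

S1 and S3 and S7 and S8 and S9 together: S1 ∪ S3 ∪ S7 ∪ S8 ∪ S9 = {1, 2, 3, 4, 5, 6, 7, 8, 9, 10} — every room is covered.
No 4 of the 9 sensors cover everything (all 126 combinations miss at least one room), so 5 is optimal.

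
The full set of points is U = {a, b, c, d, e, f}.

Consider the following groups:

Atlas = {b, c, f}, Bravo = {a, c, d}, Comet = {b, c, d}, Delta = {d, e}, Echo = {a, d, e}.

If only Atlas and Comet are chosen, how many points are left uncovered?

2

Union of Atlas, Comet = {b, c, d, f}.
Not covered: a, e — 2 points.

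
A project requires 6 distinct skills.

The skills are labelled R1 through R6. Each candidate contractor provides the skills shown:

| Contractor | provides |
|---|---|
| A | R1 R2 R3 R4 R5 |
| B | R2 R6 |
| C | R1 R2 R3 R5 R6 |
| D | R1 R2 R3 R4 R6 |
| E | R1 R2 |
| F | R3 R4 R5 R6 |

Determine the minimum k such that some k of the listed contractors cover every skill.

2

Take {A, C}. Their union is {R1, R2, R3, R4, R5, R6}, which is all 6 skills.
No single contractor has all 6 skills (the largest, A, has 5), so 2 is optimal.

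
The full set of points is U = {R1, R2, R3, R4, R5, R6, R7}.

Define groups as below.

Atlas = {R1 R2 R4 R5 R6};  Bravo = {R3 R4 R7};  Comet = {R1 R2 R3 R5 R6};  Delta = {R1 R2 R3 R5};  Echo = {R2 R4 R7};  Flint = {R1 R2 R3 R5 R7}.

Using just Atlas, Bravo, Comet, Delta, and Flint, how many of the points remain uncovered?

0

Union of Atlas, Bravo, Comet, Delta, Flint = {R1, R2, R3, R4, R5, R6, R7} — that's every point, so 0 are uncovered.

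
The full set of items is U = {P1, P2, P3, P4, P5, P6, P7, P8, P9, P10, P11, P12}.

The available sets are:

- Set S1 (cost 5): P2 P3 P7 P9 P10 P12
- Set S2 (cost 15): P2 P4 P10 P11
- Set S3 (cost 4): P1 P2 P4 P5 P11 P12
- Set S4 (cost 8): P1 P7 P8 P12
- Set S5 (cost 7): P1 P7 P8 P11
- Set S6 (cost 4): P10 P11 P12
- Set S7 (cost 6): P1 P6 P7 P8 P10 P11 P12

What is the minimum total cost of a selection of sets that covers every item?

S1, S3, S7 together cover every item (S1 ∪ S3 ∪ S7 = {P1, P2, P3, P4, P5, P6, P7, P8, P9, P10, P11, P12}); total cost 5 + 4 + 6 = 15.
No covering selection has total cost below 15.

15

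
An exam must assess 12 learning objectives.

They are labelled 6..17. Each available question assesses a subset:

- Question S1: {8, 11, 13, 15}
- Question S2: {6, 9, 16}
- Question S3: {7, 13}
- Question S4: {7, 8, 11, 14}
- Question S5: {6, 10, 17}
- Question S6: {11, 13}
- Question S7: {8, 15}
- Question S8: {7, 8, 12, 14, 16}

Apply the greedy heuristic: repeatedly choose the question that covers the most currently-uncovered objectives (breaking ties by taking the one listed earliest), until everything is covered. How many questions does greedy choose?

4

Greedy: pick S8 (covers 5 new) → pick S1 (covers 3 new) → pick S5 (covers 3 new) → pick S2 (covers 1 new). Total picks: 4.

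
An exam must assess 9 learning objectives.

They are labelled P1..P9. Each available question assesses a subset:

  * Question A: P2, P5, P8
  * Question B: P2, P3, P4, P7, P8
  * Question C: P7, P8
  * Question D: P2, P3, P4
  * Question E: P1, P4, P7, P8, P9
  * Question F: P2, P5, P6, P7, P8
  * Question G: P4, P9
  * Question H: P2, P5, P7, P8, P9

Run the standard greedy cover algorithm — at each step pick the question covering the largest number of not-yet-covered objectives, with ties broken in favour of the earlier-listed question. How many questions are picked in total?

Greedy: pick B (covers 5 new) → pick E (covers 2 new) → pick F (covers 2 new). Total picks: 3.

3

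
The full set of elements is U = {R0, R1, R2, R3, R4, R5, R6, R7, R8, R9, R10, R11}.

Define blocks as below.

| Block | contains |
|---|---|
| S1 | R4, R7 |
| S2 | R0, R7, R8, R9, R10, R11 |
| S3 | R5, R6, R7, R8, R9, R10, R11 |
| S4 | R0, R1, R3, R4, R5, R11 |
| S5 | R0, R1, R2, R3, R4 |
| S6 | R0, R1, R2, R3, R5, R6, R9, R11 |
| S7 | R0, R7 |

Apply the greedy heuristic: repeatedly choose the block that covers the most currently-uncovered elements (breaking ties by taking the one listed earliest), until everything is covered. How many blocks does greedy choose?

3

Greedy: pick S6 (covers 8 new) → pick S2 (covers 3 new) → pick S1 (covers 1 new). Total picks: 3.
(The true minimum cover uses only 2 blocks, so greedy is not optimal here.)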